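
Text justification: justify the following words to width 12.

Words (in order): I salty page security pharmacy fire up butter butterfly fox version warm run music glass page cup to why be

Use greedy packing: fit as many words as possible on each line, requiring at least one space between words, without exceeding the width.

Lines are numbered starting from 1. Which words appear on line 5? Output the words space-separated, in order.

Line 1: ['I', 'salty', 'page'] (min_width=12, slack=0)
Line 2: ['security'] (min_width=8, slack=4)
Line 3: ['pharmacy'] (min_width=8, slack=4)
Line 4: ['fire', 'up'] (min_width=7, slack=5)
Line 5: ['butter'] (min_width=6, slack=6)
Line 6: ['butterfly'] (min_width=9, slack=3)
Line 7: ['fox', 'version'] (min_width=11, slack=1)
Line 8: ['warm', 'run'] (min_width=8, slack=4)
Line 9: ['music', 'glass'] (min_width=11, slack=1)
Line 10: ['page', 'cup', 'to'] (min_width=11, slack=1)
Line 11: ['why', 'be'] (min_width=6, slack=6)

Answer: butter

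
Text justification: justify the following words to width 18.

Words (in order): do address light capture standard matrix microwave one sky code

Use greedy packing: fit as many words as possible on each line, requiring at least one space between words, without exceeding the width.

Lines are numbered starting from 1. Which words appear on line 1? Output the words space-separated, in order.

Line 1: ['do', 'address', 'light'] (min_width=16, slack=2)
Line 2: ['capture', 'standard'] (min_width=16, slack=2)
Line 3: ['matrix', 'microwave'] (min_width=16, slack=2)
Line 4: ['one', 'sky', 'code'] (min_width=12, slack=6)

Answer: do address light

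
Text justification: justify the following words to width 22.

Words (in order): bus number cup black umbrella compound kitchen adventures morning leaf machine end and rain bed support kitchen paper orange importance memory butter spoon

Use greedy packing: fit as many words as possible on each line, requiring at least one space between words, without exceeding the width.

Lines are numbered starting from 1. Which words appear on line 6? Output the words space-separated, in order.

Answer: support kitchen paper

Derivation:
Line 1: ['bus', 'number', 'cup', 'black'] (min_width=20, slack=2)
Line 2: ['umbrella', 'compound'] (min_width=17, slack=5)
Line 3: ['kitchen', 'adventures'] (min_width=18, slack=4)
Line 4: ['morning', 'leaf', 'machine'] (min_width=20, slack=2)
Line 5: ['end', 'and', 'rain', 'bed'] (min_width=16, slack=6)
Line 6: ['support', 'kitchen', 'paper'] (min_width=21, slack=1)
Line 7: ['orange', 'importance'] (min_width=17, slack=5)
Line 8: ['memory', 'butter', 'spoon'] (min_width=19, slack=3)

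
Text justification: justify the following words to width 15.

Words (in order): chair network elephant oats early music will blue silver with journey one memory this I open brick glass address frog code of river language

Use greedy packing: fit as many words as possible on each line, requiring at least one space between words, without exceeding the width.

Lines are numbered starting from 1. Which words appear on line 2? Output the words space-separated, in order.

Answer: elephant oats

Derivation:
Line 1: ['chair', 'network'] (min_width=13, slack=2)
Line 2: ['elephant', 'oats'] (min_width=13, slack=2)
Line 3: ['early', 'music'] (min_width=11, slack=4)
Line 4: ['will', 'blue'] (min_width=9, slack=6)
Line 5: ['silver', 'with'] (min_width=11, slack=4)
Line 6: ['journey', 'one'] (min_width=11, slack=4)
Line 7: ['memory', 'this', 'I'] (min_width=13, slack=2)
Line 8: ['open', 'brick'] (min_width=10, slack=5)
Line 9: ['glass', 'address'] (min_width=13, slack=2)
Line 10: ['frog', 'code', 'of'] (min_width=12, slack=3)
Line 11: ['river', 'language'] (min_width=14, slack=1)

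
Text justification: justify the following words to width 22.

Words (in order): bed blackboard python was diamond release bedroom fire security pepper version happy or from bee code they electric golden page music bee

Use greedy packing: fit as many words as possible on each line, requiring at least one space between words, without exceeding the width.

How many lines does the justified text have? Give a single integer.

Answer: 7

Derivation:
Line 1: ['bed', 'blackboard', 'python'] (min_width=21, slack=1)
Line 2: ['was', 'diamond', 'release'] (min_width=19, slack=3)
Line 3: ['bedroom', 'fire', 'security'] (min_width=21, slack=1)
Line 4: ['pepper', 'version', 'happy'] (min_width=20, slack=2)
Line 5: ['or', 'from', 'bee', 'code', 'they'] (min_width=21, slack=1)
Line 6: ['electric', 'golden', 'page'] (min_width=20, slack=2)
Line 7: ['music', 'bee'] (min_width=9, slack=13)
Total lines: 7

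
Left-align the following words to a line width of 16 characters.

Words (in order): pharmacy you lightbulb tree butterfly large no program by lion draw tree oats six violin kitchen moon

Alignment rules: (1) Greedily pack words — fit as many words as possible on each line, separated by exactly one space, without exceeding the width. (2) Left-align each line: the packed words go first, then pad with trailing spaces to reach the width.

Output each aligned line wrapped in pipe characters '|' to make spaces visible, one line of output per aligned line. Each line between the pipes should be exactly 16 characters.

Answer: |pharmacy you    |
|lightbulb tree  |
|butterfly large |
|no program by   |
|lion draw tree  |
|oats six violin |
|kitchen moon    |

Derivation:
Line 1: ['pharmacy', 'you'] (min_width=12, slack=4)
Line 2: ['lightbulb', 'tree'] (min_width=14, slack=2)
Line 3: ['butterfly', 'large'] (min_width=15, slack=1)
Line 4: ['no', 'program', 'by'] (min_width=13, slack=3)
Line 5: ['lion', 'draw', 'tree'] (min_width=14, slack=2)
Line 6: ['oats', 'six', 'violin'] (min_width=15, slack=1)
Line 7: ['kitchen', 'moon'] (min_width=12, slack=4)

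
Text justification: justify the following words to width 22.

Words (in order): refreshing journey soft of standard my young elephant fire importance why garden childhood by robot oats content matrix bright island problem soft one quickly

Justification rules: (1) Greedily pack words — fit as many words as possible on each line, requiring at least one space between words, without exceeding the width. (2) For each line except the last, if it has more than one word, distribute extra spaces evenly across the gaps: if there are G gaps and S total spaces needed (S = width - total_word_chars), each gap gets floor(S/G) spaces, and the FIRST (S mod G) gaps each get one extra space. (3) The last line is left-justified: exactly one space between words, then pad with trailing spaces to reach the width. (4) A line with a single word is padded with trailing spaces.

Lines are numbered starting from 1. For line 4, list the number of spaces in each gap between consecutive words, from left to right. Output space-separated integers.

Line 1: ['refreshing', 'journey'] (min_width=18, slack=4)
Line 2: ['soft', 'of', 'standard', 'my'] (min_width=19, slack=3)
Line 3: ['young', 'elephant', 'fire'] (min_width=19, slack=3)
Line 4: ['importance', 'why', 'garden'] (min_width=21, slack=1)
Line 5: ['childhood', 'by', 'robot'] (min_width=18, slack=4)
Line 6: ['oats', 'content', 'matrix'] (min_width=19, slack=3)
Line 7: ['bright', 'island', 'problem'] (min_width=21, slack=1)
Line 8: ['soft', 'one', 'quickly'] (min_width=16, slack=6)

Answer: 2 1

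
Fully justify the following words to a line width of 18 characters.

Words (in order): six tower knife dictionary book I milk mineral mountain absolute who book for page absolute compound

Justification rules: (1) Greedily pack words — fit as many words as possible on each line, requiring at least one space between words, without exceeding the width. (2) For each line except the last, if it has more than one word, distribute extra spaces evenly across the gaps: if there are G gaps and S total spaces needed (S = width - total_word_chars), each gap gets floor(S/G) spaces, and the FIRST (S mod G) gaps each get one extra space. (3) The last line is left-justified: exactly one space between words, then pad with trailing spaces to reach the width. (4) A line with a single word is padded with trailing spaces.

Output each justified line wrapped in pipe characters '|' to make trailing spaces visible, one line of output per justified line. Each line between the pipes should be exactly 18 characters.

Answer: |six   tower  knife|
|dictionary  book I|
|milk       mineral|
|mountain  absolute|
|who  book for page|
|absolute compound |

Derivation:
Line 1: ['six', 'tower', 'knife'] (min_width=15, slack=3)
Line 2: ['dictionary', 'book', 'I'] (min_width=17, slack=1)
Line 3: ['milk', 'mineral'] (min_width=12, slack=6)
Line 4: ['mountain', 'absolute'] (min_width=17, slack=1)
Line 5: ['who', 'book', 'for', 'page'] (min_width=17, slack=1)
Line 6: ['absolute', 'compound'] (min_width=17, slack=1)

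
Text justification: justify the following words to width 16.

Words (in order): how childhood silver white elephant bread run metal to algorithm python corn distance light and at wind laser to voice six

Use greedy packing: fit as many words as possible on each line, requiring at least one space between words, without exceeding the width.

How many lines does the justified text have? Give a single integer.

Line 1: ['how', 'childhood'] (min_width=13, slack=3)
Line 2: ['silver', 'white'] (min_width=12, slack=4)
Line 3: ['elephant', 'bread'] (min_width=14, slack=2)
Line 4: ['run', 'metal', 'to'] (min_width=12, slack=4)
Line 5: ['algorithm', 'python'] (min_width=16, slack=0)
Line 6: ['corn', 'distance'] (min_width=13, slack=3)
Line 7: ['light', 'and', 'at'] (min_width=12, slack=4)
Line 8: ['wind', 'laser', 'to'] (min_width=13, slack=3)
Line 9: ['voice', 'six'] (min_width=9, slack=7)
Total lines: 9

Answer: 9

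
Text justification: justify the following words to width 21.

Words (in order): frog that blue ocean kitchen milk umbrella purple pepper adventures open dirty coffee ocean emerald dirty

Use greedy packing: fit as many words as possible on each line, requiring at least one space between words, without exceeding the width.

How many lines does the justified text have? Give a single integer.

Answer: 6

Derivation:
Line 1: ['frog', 'that', 'blue', 'ocean'] (min_width=20, slack=1)
Line 2: ['kitchen', 'milk', 'umbrella'] (min_width=21, slack=0)
Line 3: ['purple', 'pepper'] (min_width=13, slack=8)
Line 4: ['adventures', 'open', 'dirty'] (min_width=21, slack=0)
Line 5: ['coffee', 'ocean', 'emerald'] (min_width=20, slack=1)
Line 6: ['dirty'] (min_width=5, slack=16)
Total lines: 6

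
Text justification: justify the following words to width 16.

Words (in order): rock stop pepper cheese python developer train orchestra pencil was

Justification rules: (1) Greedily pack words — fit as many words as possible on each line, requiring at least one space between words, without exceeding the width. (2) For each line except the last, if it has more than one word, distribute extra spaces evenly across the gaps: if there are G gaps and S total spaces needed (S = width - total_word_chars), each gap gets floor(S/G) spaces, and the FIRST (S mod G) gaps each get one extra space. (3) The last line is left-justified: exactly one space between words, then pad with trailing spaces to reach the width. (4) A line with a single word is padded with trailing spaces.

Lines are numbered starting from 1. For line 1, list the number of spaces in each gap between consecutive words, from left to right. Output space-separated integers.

Line 1: ['rock', 'stop', 'pepper'] (min_width=16, slack=0)
Line 2: ['cheese', 'python'] (min_width=13, slack=3)
Line 3: ['developer', 'train'] (min_width=15, slack=1)
Line 4: ['orchestra', 'pencil'] (min_width=16, slack=0)
Line 5: ['was'] (min_width=3, slack=13)

Answer: 1 1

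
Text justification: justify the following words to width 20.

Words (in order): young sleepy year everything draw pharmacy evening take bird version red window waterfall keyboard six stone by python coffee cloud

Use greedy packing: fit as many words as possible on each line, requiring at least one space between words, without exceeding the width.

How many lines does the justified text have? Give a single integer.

Answer: 8

Derivation:
Line 1: ['young', 'sleepy', 'year'] (min_width=17, slack=3)
Line 2: ['everything', 'draw'] (min_width=15, slack=5)
Line 3: ['pharmacy', 'evening'] (min_width=16, slack=4)
Line 4: ['take', 'bird', 'version'] (min_width=17, slack=3)
Line 5: ['red', 'window', 'waterfall'] (min_width=20, slack=0)
Line 6: ['keyboard', 'six', 'stone'] (min_width=18, slack=2)
Line 7: ['by', 'python', 'coffee'] (min_width=16, slack=4)
Line 8: ['cloud'] (min_width=5, slack=15)
Total lines: 8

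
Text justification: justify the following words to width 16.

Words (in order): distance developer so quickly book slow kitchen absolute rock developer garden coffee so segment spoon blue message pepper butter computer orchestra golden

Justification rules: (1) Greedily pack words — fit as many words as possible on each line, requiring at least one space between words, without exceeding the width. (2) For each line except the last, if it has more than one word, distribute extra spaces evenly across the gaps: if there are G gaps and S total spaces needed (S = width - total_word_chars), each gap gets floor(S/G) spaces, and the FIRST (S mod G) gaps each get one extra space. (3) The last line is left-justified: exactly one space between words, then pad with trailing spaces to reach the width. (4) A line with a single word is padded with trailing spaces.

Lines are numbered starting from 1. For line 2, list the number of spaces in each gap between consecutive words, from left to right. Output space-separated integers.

Line 1: ['distance'] (min_width=8, slack=8)
Line 2: ['developer', 'so'] (min_width=12, slack=4)
Line 3: ['quickly', 'book'] (min_width=12, slack=4)
Line 4: ['slow', 'kitchen'] (min_width=12, slack=4)
Line 5: ['absolute', 'rock'] (min_width=13, slack=3)
Line 6: ['developer', 'garden'] (min_width=16, slack=0)
Line 7: ['coffee', 'so'] (min_width=9, slack=7)
Line 8: ['segment', 'spoon'] (min_width=13, slack=3)
Line 9: ['blue', 'message'] (min_width=12, slack=4)
Line 10: ['pepper', 'butter'] (min_width=13, slack=3)
Line 11: ['computer'] (min_width=8, slack=8)
Line 12: ['orchestra', 'golden'] (min_width=16, slack=0)

Answer: 5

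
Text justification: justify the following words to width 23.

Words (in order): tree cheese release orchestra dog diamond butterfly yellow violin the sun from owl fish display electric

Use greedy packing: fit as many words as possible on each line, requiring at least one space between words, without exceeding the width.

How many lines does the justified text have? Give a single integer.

Line 1: ['tree', 'cheese', 'release'] (min_width=19, slack=4)
Line 2: ['orchestra', 'dog', 'diamond'] (min_width=21, slack=2)
Line 3: ['butterfly', 'yellow', 'violin'] (min_width=23, slack=0)
Line 4: ['the', 'sun', 'from', 'owl', 'fish'] (min_width=21, slack=2)
Line 5: ['display', 'electric'] (min_width=16, slack=7)
Total lines: 5

Answer: 5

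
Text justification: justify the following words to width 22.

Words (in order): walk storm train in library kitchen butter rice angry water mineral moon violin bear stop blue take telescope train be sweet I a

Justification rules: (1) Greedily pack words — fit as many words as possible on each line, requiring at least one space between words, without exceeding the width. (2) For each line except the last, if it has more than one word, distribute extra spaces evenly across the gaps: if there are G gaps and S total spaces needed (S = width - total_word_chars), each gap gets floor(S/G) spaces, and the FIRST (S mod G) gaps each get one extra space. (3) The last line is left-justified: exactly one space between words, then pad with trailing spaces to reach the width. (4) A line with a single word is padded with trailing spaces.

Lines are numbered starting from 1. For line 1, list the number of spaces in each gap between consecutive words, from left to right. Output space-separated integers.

Answer: 2 2 2

Derivation:
Line 1: ['walk', 'storm', 'train', 'in'] (min_width=19, slack=3)
Line 2: ['library', 'kitchen', 'butter'] (min_width=22, slack=0)
Line 3: ['rice', 'angry', 'water'] (min_width=16, slack=6)
Line 4: ['mineral', 'moon', 'violin'] (min_width=19, slack=3)
Line 5: ['bear', 'stop', 'blue', 'take'] (min_width=19, slack=3)
Line 6: ['telescope', 'train', 'be'] (min_width=18, slack=4)
Line 7: ['sweet', 'I', 'a'] (min_width=9, slack=13)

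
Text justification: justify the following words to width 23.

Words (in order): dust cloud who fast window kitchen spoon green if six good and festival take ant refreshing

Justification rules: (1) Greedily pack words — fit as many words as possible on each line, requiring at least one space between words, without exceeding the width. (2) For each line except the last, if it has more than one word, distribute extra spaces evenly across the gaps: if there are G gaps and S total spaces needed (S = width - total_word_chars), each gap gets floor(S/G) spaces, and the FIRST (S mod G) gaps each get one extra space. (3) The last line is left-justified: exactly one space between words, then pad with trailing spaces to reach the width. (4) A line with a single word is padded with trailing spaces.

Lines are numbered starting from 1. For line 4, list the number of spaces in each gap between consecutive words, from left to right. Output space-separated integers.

Answer: 4 4

Derivation:
Line 1: ['dust', 'cloud', 'who', 'fast'] (min_width=19, slack=4)
Line 2: ['window', 'kitchen', 'spoon'] (min_width=20, slack=3)
Line 3: ['green', 'if', 'six', 'good', 'and'] (min_width=21, slack=2)
Line 4: ['festival', 'take', 'ant'] (min_width=17, slack=6)
Line 5: ['refreshing'] (min_width=10, slack=13)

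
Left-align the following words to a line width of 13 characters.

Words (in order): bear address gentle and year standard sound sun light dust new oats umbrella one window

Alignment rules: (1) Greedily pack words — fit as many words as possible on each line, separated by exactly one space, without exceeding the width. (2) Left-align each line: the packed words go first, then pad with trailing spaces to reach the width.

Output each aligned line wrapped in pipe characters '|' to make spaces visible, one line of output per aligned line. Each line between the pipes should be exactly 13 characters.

Answer: |bear address |
|gentle and   |
|year standard|
|sound sun    |
|light dust   |
|new oats     |
|umbrella one |
|window       |

Derivation:
Line 1: ['bear', 'address'] (min_width=12, slack=1)
Line 2: ['gentle', 'and'] (min_width=10, slack=3)
Line 3: ['year', 'standard'] (min_width=13, slack=0)
Line 4: ['sound', 'sun'] (min_width=9, slack=4)
Line 5: ['light', 'dust'] (min_width=10, slack=3)
Line 6: ['new', 'oats'] (min_width=8, slack=5)
Line 7: ['umbrella', 'one'] (min_width=12, slack=1)
Line 8: ['window'] (min_width=6, slack=7)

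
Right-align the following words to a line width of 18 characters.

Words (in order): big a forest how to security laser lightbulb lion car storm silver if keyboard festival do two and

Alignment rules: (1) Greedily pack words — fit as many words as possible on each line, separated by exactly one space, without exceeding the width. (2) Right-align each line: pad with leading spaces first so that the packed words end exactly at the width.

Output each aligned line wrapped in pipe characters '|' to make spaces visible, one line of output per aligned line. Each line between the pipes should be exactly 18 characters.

Line 1: ['big', 'a', 'forest', 'how'] (min_width=16, slack=2)
Line 2: ['to', 'security', 'laser'] (min_width=17, slack=1)
Line 3: ['lightbulb', 'lion', 'car'] (min_width=18, slack=0)
Line 4: ['storm', 'silver', 'if'] (min_width=15, slack=3)
Line 5: ['keyboard', 'festival'] (min_width=17, slack=1)
Line 6: ['do', 'two', 'and'] (min_width=10, slack=8)

Answer: |  big a forest how|
| to security laser|
|lightbulb lion car|
|   storm silver if|
| keyboard festival|
|        do two and|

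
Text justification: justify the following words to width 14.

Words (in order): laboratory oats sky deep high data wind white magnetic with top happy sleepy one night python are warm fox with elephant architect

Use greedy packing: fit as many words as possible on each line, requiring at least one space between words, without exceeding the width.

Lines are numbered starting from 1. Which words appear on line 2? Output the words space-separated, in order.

Answer: oats sky deep

Derivation:
Line 1: ['laboratory'] (min_width=10, slack=4)
Line 2: ['oats', 'sky', 'deep'] (min_width=13, slack=1)
Line 3: ['high', 'data', 'wind'] (min_width=14, slack=0)
Line 4: ['white', 'magnetic'] (min_width=14, slack=0)
Line 5: ['with', 'top', 'happy'] (min_width=14, slack=0)
Line 6: ['sleepy', 'one'] (min_width=10, slack=4)
Line 7: ['night', 'python'] (min_width=12, slack=2)
Line 8: ['are', 'warm', 'fox'] (min_width=12, slack=2)
Line 9: ['with', 'elephant'] (min_width=13, slack=1)
Line 10: ['architect'] (min_width=9, slack=5)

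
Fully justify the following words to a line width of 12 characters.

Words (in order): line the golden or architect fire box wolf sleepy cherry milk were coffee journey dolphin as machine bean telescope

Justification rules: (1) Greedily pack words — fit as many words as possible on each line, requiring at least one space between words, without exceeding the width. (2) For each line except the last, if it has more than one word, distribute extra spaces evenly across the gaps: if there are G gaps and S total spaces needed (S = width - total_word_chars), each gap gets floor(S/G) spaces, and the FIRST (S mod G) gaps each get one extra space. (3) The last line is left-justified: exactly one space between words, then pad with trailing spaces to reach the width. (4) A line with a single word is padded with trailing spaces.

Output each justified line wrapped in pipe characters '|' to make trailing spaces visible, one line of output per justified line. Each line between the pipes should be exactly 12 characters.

Answer: |line     the|
|golden    or|
|architect   |
|fire     box|
|wolf  sleepy|
|cherry  milk|
|were  coffee|
|journey     |
|dolphin   as|
|machine bean|
|telescope   |

Derivation:
Line 1: ['line', 'the'] (min_width=8, slack=4)
Line 2: ['golden', 'or'] (min_width=9, slack=3)
Line 3: ['architect'] (min_width=9, slack=3)
Line 4: ['fire', 'box'] (min_width=8, slack=4)
Line 5: ['wolf', 'sleepy'] (min_width=11, slack=1)
Line 6: ['cherry', 'milk'] (min_width=11, slack=1)
Line 7: ['were', 'coffee'] (min_width=11, slack=1)
Line 8: ['journey'] (min_width=7, slack=5)
Line 9: ['dolphin', 'as'] (min_width=10, slack=2)
Line 10: ['machine', 'bean'] (min_width=12, slack=0)
Line 11: ['telescope'] (min_width=9, slack=3)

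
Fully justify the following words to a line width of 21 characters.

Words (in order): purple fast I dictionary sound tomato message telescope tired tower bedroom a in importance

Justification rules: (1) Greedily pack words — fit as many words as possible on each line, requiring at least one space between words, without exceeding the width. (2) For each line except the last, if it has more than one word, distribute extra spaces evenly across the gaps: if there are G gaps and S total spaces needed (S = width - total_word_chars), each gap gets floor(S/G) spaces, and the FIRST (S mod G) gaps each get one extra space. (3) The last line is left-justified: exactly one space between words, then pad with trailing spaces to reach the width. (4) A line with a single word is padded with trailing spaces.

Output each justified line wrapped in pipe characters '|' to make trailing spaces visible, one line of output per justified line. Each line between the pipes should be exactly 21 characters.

Answer: |purple     fast     I|
|dictionary      sound|
|tomato        message|
|telescope tired tower|
|bedroom      a     in|
|importance           |

Derivation:
Line 1: ['purple', 'fast', 'I'] (min_width=13, slack=8)
Line 2: ['dictionary', 'sound'] (min_width=16, slack=5)
Line 3: ['tomato', 'message'] (min_width=14, slack=7)
Line 4: ['telescope', 'tired', 'tower'] (min_width=21, slack=0)
Line 5: ['bedroom', 'a', 'in'] (min_width=12, slack=9)
Line 6: ['importance'] (min_width=10, slack=11)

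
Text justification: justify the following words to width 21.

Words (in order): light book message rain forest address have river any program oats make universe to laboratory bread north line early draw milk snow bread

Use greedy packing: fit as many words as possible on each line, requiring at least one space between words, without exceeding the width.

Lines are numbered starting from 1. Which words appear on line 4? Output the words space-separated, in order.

Line 1: ['light', 'book', 'message'] (min_width=18, slack=3)
Line 2: ['rain', 'forest', 'address'] (min_width=19, slack=2)
Line 3: ['have', 'river', 'any'] (min_width=14, slack=7)
Line 4: ['program', 'oats', 'make'] (min_width=17, slack=4)
Line 5: ['universe', 'to'] (min_width=11, slack=10)
Line 6: ['laboratory', 'bread'] (min_width=16, slack=5)
Line 7: ['north', 'line', 'early', 'draw'] (min_width=21, slack=0)
Line 8: ['milk', 'snow', 'bread'] (min_width=15, slack=6)

Answer: program oats make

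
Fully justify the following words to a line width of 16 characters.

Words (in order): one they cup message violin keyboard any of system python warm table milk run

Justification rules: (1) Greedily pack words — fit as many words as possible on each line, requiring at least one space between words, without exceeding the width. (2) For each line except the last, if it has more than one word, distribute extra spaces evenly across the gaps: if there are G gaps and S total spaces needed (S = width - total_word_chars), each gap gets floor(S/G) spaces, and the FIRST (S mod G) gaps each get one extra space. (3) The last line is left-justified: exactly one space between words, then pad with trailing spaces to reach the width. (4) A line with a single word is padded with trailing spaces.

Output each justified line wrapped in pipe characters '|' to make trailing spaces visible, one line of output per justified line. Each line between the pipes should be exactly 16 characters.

Answer: |one   they   cup|
|message   violin|
|keyboard  any of|
|system    python|
|warm  table milk|
|run             |

Derivation:
Line 1: ['one', 'they', 'cup'] (min_width=12, slack=4)
Line 2: ['message', 'violin'] (min_width=14, slack=2)
Line 3: ['keyboard', 'any', 'of'] (min_width=15, slack=1)
Line 4: ['system', 'python'] (min_width=13, slack=3)
Line 5: ['warm', 'table', 'milk'] (min_width=15, slack=1)
Line 6: ['run'] (min_width=3, slack=13)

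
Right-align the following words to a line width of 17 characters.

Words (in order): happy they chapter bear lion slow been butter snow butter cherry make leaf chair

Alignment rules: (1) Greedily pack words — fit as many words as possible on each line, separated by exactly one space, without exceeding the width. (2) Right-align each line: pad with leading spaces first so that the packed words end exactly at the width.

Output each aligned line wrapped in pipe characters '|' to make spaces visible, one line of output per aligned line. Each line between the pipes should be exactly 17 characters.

Line 1: ['happy', 'they'] (min_width=10, slack=7)
Line 2: ['chapter', 'bear', 'lion'] (min_width=17, slack=0)
Line 3: ['slow', 'been', 'butter'] (min_width=16, slack=1)
Line 4: ['snow', 'butter'] (min_width=11, slack=6)
Line 5: ['cherry', 'make', 'leaf'] (min_width=16, slack=1)
Line 6: ['chair'] (min_width=5, slack=12)

Answer: |       happy they|
|chapter bear lion|
| slow been butter|
|      snow butter|
| cherry make leaf|
|            chair|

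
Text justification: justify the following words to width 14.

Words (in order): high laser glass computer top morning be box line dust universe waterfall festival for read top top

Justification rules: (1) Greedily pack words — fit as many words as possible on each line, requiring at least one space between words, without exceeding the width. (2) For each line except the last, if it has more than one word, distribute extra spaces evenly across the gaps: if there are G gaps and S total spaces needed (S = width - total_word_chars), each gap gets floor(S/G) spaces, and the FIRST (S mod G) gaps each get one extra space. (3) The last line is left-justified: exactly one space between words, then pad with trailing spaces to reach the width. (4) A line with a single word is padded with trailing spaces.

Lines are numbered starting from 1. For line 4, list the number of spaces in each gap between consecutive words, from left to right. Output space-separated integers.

Answer: 2 1

Derivation:
Line 1: ['high', 'laser'] (min_width=10, slack=4)
Line 2: ['glass', 'computer'] (min_width=14, slack=0)
Line 3: ['top', 'morning', 'be'] (min_width=14, slack=0)
Line 4: ['box', 'line', 'dust'] (min_width=13, slack=1)
Line 5: ['universe'] (min_width=8, slack=6)
Line 6: ['waterfall'] (min_width=9, slack=5)
Line 7: ['festival', 'for'] (min_width=12, slack=2)
Line 8: ['read', 'top', 'top'] (min_width=12, slack=2)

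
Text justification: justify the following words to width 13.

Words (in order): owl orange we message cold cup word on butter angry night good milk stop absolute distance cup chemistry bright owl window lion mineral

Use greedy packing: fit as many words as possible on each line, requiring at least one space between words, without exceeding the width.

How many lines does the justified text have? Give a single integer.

Line 1: ['owl', 'orange', 'we'] (min_width=13, slack=0)
Line 2: ['message', 'cold'] (min_width=12, slack=1)
Line 3: ['cup', 'word', 'on'] (min_width=11, slack=2)
Line 4: ['butter', 'angry'] (min_width=12, slack=1)
Line 5: ['night', 'good'] (min_width=10, slack=3)
Line 6: ['milk', 'stop'] (min_width=9, slack=4)
Line 7: ['absolute'] (min_width=8, slack=5)
Line 8: ['distance', 'cup'] (min_width=12, slack=1)
Line 9: ['chemistry'] (min_width=9, slack=4)
Line 10: ['bright', 'owl'] (min_width=10, slack=3)
Line 11: ['window', 'lion'] (min_width=11, slack=2)
Line 12: ['mineral'] (min_width=7, slack=6)
Total lines: 12

Answer: 12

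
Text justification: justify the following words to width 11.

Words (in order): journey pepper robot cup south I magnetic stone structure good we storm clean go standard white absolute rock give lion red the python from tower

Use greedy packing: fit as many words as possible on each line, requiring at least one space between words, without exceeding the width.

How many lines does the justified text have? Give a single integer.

Line 1: ['journey'] (min_width=7, slack=4)
Line 2: ['pepper'] (min_width=6, slack=5)
Line 3: ['robot', 'cup'] (min_width=9, slack=2)
Line 4: ['south', 'I'] (min_width=7, slack=4)
Line 5: ['magnetic'] (min_width=8, slack=3)
Line 6: ['stone'] (min_width=5, slack=6)
Line 7: ['structure'] (min_width=9, slack=2)
Line 8: ['good', 'we'] (min_width=7, slack=4)
Line 9: ['storm', 'clean'] (min_width=11, slack=0)
Line 10: ['go', 'standard'] (min_width=11, slack=0)
Line 11: ['white'] (min_width=5, slack=6)
Line 12: ['absolute'] (min_width=8, slack=3)
Line 13: ['rock', 'give'] (min_width=9, slack=2)
Line 14: ['lion', 'red'] (min_width=8, slack=3)
Line 15: ['the', 'python'] (min_width=10, slack=1)
Line 16: ['from', 'tower'] (min_width=10, slack=1)
Total lines: 16

Answer: 16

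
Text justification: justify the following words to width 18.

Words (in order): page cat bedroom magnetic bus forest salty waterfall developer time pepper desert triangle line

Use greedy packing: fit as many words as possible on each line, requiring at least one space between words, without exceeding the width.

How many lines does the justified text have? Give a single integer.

Line 1: ['page', 'cat', 'bedroom'] (min_width=16, slack=2)
Line 2: ['magnetic', 'bus'] (min_width=12, slack=6)
Line 3: ['forest', 'salty'] (min_width=12, slack=6)
Line 4: ['waterfall'] (min_width=9, slack=9)
Line 5: ['developer', 'time'] (min_width=14, slack=4)
Line 6: ['pepper', 'desert'] (min_width=13, slack=5)
Line 7: ['triangle', 'line'] (min_width=13, slack=5)
Total lines: 7

Answer: 7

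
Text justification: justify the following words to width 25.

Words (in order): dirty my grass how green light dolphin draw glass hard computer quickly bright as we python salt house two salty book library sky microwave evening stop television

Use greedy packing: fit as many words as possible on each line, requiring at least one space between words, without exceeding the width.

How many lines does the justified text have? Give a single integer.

Answer: 7

Derivation:
Line 1: ['dirty', 'my', 'grass', 'how', 'green'] (min_width=24, slack=1)
Line 2: ['light', 'dolphin', 'draw', 'glass'] (min_width=24, slack=1)
Line 3: ['hard', 'computer', 'quickly'] (min_width=21, slack=4)
Line 4: ['bright', 'as', 'we', 'python', 'salt'] (min_width=24, slack=1)
Line 5: ['house', 'two', 'salty', 'book'] (min_width=20, slack=5)
Line 6: ['library', 'sky', 'microwave'] (min_width=21, slack=4)
Line 7: ['evening', 'stop', 'television'] (min_width=23, slack=2)
Total lines: 7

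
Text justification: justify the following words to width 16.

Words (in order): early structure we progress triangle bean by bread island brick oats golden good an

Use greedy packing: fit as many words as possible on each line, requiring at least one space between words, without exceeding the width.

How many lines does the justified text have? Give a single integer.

Answer: 6

Derivation:
Line 1: ['early', 'structure'] (min_width=15, slack=1)
Line 2: ['we', 'progress'] (min_width=11, slack=5)
Line 3: ['triangle', 'bean', 'by'] (min_width=16, slack=0)
Line 4: ['bread', 'island'] (min_width=12, slack=4)
Line 5: ['brick', 'oats'] (min_width=10, slack=6)
Line 6: ['golden', 'good', 'an'] (min_width=14, slack=2)
Total lines: 6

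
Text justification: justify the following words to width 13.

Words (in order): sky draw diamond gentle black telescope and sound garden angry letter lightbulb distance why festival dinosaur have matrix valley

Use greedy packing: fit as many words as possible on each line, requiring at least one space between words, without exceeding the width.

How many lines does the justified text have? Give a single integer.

Line 1: ['sky', 'draw'] (min_width=8, slack=5)
Line 2: ['diamond'] (min_width=7, slack=6)
Line 3: ['gentle', 'black'] (min_width=12, slack=1)
Line 4: ['telescope', 'and'] (min_width=13, slack=0)
Line 5: ['sound', 'garden'] (min_width=12, slack=1)
Line 6: ['angry', 'letter'] (min_width=12, slack=1)
Line 7: ['lightbulb'] (min_width=9, slack=4)
Line 8: ['distance', 'why'] (min_width=12, slack=1)
Line 9: ['festival'] (min_width=8, slack=5)
Line 10: ['dinosaur', 'have'] (min_width=13, slack=0)
Line 11: ['matrix', 'valley'] (min_width=13, slack=0)
Total lines: 11

Answer: 11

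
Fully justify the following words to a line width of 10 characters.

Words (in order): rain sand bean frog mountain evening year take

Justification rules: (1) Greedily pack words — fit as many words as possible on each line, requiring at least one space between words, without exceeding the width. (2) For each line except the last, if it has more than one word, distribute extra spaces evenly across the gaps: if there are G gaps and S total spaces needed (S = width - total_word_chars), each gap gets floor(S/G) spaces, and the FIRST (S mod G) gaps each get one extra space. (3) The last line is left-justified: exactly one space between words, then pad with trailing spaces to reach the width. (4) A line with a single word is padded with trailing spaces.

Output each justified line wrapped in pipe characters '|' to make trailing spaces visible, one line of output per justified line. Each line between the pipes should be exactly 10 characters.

Answer: |rain  sand|
|bean  frog|
|mountain  |
|evening   |
|year take |

Derivation:
Line 1: ['rain', 'sand'] (min_width=9, slack=1)
Line 2: ['bean', 'frog'] (min_width=9, slack=1)
Line 3: ['mountain'] (min_width=8, slack=2)
Line 4: ['evening'] (min_width=7, slack=3)
Line 5: ['year', 'take'] (min_width=9, slack=1)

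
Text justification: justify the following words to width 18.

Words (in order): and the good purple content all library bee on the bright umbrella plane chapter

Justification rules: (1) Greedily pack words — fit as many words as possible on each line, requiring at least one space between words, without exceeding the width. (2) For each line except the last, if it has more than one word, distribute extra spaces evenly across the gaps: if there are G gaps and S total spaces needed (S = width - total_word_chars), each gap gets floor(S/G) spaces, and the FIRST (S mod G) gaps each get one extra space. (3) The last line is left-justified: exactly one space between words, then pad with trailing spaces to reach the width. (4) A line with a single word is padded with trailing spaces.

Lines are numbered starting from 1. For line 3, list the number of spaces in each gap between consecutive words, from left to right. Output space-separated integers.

Answer: 1 1 1

Derivation:
Line 1: ['and', 'the', 'good'] (min_width=12, slack=6)
Line 2: ['purple', 'content', 'all'] (min_width=18, slack=0)
Line 3: ['library', 'bee', 'on', 'the'] (min_width=18, slack=0)
Line 4: ['bright', 'umbrella'] (min_width=15, slack=3)
Line 5: ['plane', 'chapter'] (min_width=13, slack=5)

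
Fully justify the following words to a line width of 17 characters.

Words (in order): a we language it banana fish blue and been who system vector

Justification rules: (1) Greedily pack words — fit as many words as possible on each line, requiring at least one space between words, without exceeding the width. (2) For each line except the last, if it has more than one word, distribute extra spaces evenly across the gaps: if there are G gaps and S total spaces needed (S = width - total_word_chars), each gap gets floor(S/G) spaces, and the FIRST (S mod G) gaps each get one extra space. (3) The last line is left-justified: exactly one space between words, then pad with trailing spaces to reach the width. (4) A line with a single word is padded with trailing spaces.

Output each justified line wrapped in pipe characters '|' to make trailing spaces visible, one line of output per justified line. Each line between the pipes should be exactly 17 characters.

Answer: |a  we language it|
|banana  fish blue|
|and    been   who|
|system vector    |

Derivation:
Line 1: ['a', 'we', 'language', 'it'] (min_width=16, slack=1)
Line 2: ['banana', 'fish', 'blue'] (min_width=16, slack=1)
Line 3: ['and', 'been', 'who'] (min_width=12, slack=5)
Line 4: ['system', 'vector'] (min_width=13, slack=4)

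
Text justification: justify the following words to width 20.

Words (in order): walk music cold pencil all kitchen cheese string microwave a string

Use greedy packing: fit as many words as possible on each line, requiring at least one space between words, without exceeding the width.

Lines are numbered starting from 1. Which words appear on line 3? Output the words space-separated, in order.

Answer: cheese string

Derivation:
Line 1: ['walk', 'music', 'cold'] (min_width=15, slack=5)
Line 2: ['pencil', 'all', 'kitchen'] (min_width=18, slack=2)
Line 3: ['cheese', 'string'] (min_width=13, slack=7)
Line 4: ['microwave', 'a', 'string'] (min_width=18, slack=2)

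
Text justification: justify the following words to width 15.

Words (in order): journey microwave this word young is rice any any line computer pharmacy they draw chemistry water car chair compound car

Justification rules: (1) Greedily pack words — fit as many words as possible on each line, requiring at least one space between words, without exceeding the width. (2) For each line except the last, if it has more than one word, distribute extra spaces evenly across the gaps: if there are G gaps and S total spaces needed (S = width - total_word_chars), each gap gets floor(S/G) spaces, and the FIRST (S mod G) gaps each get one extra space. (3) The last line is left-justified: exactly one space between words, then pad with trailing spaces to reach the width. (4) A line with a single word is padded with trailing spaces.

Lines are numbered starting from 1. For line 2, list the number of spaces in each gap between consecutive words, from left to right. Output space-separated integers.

Line 1: ['journey'] (min_width=7, slack=8)
Line 2: ['microwave', 'this'] (min_width=14, slack=1)
Line 3: ['word', 'young', 'is'] (min_width=13, slack=2)
Line 4: ['rice', 'any', 'any'] (min_width=12, slack=3)
Line 5: ['line', 'computer'] (min_width=13, slack=2)
Line 6: ['pharmacy', 'they'] (min_width=13, slack=2)
Line 7: ['draw', 'chemistry'] (min_width=14, slack=1)
Line 8: ['water', 'car', 'chair'] (min_width=15, slack=0)
Line 9: ['compound', 'car'] (min_width=12, slack=3)

Answer: 2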